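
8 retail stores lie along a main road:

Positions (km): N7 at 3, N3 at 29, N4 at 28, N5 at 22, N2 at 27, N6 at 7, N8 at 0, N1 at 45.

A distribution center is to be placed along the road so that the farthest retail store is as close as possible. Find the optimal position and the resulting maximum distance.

location 22.5, max distance 22.5

The 1-center on a line is the midpoint of the two extreme points: leftmost at 0, rightmost at 45.
Optimal location = (0 + 45)/2 = 22.5; maximum distance = (45 − 0)/2 = 22.5.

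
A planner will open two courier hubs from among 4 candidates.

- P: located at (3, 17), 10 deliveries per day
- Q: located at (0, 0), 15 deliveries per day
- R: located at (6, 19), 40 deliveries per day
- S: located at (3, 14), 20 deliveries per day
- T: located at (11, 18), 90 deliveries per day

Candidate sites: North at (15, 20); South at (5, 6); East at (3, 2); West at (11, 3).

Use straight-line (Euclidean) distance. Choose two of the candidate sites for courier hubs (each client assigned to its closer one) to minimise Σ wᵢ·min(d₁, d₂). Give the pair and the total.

Evaluate every pair (each demand assigned to the nearer of the two):
  {North, South}: total = 1158.6
  {North, East}: total = 1182.5
  {North, West}: total = 1327.8
  {South, East}: total = 2059.8
  {South, West}: total = 2122.9
  {East, West}: total = 2464.6
Best pair: {North, South} with total 1158.6.

{North, South}, total 1158.6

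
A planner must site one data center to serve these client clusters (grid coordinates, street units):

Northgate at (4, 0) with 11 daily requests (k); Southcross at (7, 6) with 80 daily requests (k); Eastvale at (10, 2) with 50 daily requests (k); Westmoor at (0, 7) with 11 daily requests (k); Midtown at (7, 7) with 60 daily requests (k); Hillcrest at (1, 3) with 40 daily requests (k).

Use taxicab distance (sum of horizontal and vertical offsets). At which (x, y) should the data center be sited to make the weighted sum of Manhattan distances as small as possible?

(7, 6)

Manhattan distance separates: Σwᵢ(|x−xᵢ|+|y−yᵢ|) = Σwᵢ|x−xᵢ| + Σwᵢ|y−yᵢ|, so x and y are optimised independently as 1-D weighted medians.
Total weight W = 252; half = 126.
x-coordinate, sorted with cumulative weight:
  x=0 (Westmoor, w=11) cum 11
  x=1 (Hillcrest, w=40) cum 51
  x=4 (Northgate, w=11) cum 62
  x=7 (Southcross, w=80) cum 142  ← median
  x=7 (Midtown, w=60) cum 202
  x=10 (Eastvale, w=50) cum 252
⇒ x* = 7
y-coordinate, sorted with cumulative weight:
  y=0 (Northgate, w=11) cum 11
  y=2 (Eastvale, w=50) cum 61
  y=3 (Hillcrest, w=40) cum 101
  y=6 (Southcross, w=80) cum 181  ← median
  y=7 (Westmoor, w=11) cum 192
  y=7 (Midtown, w=60) cum 252
⇒ y* = 6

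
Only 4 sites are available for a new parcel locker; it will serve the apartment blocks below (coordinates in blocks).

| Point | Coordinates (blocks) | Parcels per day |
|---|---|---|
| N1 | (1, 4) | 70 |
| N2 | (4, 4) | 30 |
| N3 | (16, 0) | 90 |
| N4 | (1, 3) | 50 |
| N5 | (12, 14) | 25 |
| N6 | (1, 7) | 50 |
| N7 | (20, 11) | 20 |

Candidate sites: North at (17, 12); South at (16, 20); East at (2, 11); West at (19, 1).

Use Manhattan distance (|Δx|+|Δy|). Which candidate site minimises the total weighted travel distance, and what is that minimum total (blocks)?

Total weighted distance at each candidate:
  North (17, 12): total = 6035
  South (16, 20): total = 8320
  East (2, 11): total = 4465
  West (19, 1): total = 5290
Minimum is at East with total 4465 blocks.

East, total 4465 blocks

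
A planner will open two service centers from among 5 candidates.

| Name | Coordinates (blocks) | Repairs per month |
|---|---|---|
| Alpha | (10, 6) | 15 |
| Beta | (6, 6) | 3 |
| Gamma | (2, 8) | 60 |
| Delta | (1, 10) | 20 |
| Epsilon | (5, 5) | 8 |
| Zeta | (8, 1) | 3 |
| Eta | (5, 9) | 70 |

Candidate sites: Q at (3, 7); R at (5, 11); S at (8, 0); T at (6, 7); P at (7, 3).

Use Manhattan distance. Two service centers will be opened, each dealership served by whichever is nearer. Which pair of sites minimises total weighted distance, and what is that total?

Evaluate every pair (each demand assigned to the nearer of the two):
  {Q, T}: total = 556
  {Q, R}: total = 557
  {Q, P}: total = 643
  {R, T}: total = 666
  {Q, S}: total = 667
  {R, P}: total = 743
  {S, T}: total = 775
  {T, P}: total = 781
  {R, S}: total = 789
  {S, P}: total = 1557
Best pair: {Q, T} with total 556.

{Q, T}, total 556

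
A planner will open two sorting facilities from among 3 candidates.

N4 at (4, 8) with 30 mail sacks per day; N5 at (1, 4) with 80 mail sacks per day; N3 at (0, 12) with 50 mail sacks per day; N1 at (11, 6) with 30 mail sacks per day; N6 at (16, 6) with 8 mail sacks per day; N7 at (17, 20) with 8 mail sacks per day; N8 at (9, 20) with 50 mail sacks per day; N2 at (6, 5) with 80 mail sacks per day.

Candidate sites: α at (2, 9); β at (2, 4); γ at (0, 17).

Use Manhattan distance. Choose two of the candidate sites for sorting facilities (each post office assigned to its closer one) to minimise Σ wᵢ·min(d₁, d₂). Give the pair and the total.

Evaluate every pair (each demand assigned to the nearer of the two):
  {β, γ}: total = 2128
  {α, β}: total = 2386
  {α, γ}: total = 2716
Best pair: {β, γ} with total 2128.

{β, γ}, total 2128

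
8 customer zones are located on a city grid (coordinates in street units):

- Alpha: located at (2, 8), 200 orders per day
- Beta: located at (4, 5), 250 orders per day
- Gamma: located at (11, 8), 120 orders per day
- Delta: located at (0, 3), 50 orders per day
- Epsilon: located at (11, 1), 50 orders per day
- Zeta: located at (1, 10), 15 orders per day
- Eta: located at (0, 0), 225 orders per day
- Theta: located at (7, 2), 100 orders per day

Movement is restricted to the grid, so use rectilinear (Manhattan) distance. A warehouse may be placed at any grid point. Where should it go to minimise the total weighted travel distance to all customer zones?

Manhattan distance separates: Σwᵢ(|x−xᵢ|+|y−yᵢ|) = Σwᵢ|x−xᵢ| + Σwᵢ|y−yᵢ|, so x and y are optimised independently as 1-D weighted medians.
Total weight W = 1010; half = 505.
x-coordinate, sorted with cumulative weight:
  x=0 (Delta, w=50) cum 50
  x=0 (Eta, w=225) cum 275
  x=1 (Zeta, w=15) cum 290
  x=2 (Alpha, w=200) cum 490
  x=4 (Beta, w=250) cum 740  ← median
  x=7 (Theta, w=100) cum 840
  x=11 (Gamma, w=120) cum 960
  x=11 (Epsilon, w=50) cum 1010
⇒ x* = 4
y-coordinate, sorted with cumulative weight:
  y=0 (Eta, w=225) cum 225
  y=1 (Epsilon, w=50) cum 275
  y=2 (Theta, w=100) cum 375
  y=3 (Delta, w=50) cum 425
  y=5 (Beta, w=250) cum 675  ← median
  y=8 (Alpha, w=200) cum 875
  y=8 (Gamma, w=120) cum 995
  y=10 (Zeta, w=15) cum 1010
⇒ y* = 5

(4, 5)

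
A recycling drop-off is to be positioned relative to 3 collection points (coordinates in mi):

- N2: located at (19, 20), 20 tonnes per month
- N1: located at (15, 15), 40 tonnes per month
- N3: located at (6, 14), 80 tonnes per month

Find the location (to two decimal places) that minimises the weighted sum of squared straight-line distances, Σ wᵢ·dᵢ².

(10.43, 15.14)

The minimiser of Σwᵢ‖p−pᵢ‖² is the weighted centroid p* = (Σwᵢpᵢ)/(Σwᵢ).
Σwᵢ = 140.
Σwᵢxᵢ = 20·19 + 40·15 + 80·6 = 1460.
Σwᵢyᵢ = 20·20 + 40·15 + 80·14 = 2120.
x* = 1460/140 = 10.43, y* = 2120/140 = 15.14.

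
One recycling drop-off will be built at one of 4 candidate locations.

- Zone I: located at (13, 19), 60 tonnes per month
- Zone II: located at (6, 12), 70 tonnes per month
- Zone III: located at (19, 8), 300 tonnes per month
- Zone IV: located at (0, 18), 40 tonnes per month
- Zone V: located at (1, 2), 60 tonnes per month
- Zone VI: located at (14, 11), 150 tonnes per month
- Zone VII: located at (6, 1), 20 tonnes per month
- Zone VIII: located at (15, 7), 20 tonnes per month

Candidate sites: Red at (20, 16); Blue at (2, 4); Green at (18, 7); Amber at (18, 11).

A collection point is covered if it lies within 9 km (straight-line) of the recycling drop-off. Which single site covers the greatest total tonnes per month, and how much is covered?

Red, covering 510

Coverage radius r = 9 km; a point is covered iff (Δx)²+(Δy)² ≤ 9² = 81.
  Red (20, 16): covers {Zone I, Zone III, Zone VI} → 510
  Blue (2, 4): covers {Zone II, Zone V, Zone VII} → 150
  Green (18, 7): covers {Zone III, Zone VI, Zone VIII} → 470
  Amber (18, 11): covers {Zone III, Zone VI, Zone VIII} → 470
Maximum coverage at Red: 510 tonnes per month.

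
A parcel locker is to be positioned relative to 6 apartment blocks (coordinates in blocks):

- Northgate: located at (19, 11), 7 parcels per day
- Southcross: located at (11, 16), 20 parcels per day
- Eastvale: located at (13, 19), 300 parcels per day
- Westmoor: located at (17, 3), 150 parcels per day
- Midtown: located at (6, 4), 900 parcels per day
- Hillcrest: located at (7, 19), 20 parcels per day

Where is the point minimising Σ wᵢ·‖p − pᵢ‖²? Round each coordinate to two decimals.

The minimiser of Σwᵢ‖p−pᵢ‖² is the weighted centroid p* = (Σwᵢpᵢ)/(Σwᵢ).
Σwᵢ = 1397.
Σwᵢxᵢ = 7·19 + 20·11 + 300·13 + 150·17 + 900·6 + 20·7 = 12343.
Σwᵢyᵢ = 7·11 + 20·16 + 300·19 + 150·3 + 900·4 + 20·19 = 10527.
x* = 12343/1397 = 8.84, y* = 10527/1397 = 7.54.

(8.84, 7.54)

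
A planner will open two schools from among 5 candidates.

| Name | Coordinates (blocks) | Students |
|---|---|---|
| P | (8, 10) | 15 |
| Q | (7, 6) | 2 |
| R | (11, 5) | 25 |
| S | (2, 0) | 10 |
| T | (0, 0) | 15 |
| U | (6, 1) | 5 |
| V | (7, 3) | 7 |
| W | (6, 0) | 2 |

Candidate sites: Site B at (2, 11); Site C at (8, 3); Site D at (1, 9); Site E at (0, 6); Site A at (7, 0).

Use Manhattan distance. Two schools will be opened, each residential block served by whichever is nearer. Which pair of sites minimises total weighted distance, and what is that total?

Evaluate every pair (each demand assigned to the nearer of the two):
  {Site C, Site A}: total = 412
  {Site C, Site E}: total = 445
  {Site C, Site D}: total = 515
  {Site B, Site C}: total = 530
  {Site B, Site A}: total = 530
  {Site D, Site A}: total = 545
  {Site E, Site A}: total = 575
  {Site B, Site E}: total = 738
  {Site D, Site E}: total = 753
  {Site B, Site D}: total = 900
Best pair: {Site C, Site A} with total 412.

{Site C, Site A}, total 412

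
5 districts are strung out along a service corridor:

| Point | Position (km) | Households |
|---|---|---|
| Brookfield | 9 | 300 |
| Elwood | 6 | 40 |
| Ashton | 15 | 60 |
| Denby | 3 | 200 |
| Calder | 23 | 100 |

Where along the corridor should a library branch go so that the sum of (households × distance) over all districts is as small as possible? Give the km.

x = 9

For a sum of weighted absolute distances on a line, the optimum is the weighted median (not the mean). Total weight W = 700; half-weight = 350.
Sort by position and accumulate weight:
  km 3 (Denby, w=200) → cum 200
  km 6 (Elwood, w=40) → cum 240
  km 9 (Brookfield, w=300) → cum 540  ≥ 350 → median here
  km 15 (Ashton, w=60) → cum 600
  km 23 (Calder, w=100) → cum 700
Optimal location: km 9.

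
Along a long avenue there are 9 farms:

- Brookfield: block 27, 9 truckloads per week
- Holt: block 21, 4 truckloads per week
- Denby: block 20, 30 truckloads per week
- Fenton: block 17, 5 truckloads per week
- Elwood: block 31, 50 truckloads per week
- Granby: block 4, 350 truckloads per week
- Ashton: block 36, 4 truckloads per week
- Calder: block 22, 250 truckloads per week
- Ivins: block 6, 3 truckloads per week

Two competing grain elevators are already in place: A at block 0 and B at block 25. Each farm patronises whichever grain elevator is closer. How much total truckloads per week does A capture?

353

The indifferent point is the midpoint (0+25)/2 = 12.5; farms left of it (closer to A at 0) go to A, those right go to B.
  Granby at 4 (w=350) → A
  Ivins at 6 (w=3) → A
  Fenton at 17 (w=5) → B
  Denby at 20 (w=30) → B
  Holt at 21 (w=4) → B
  Calder at 22 (w=250) → B
  Brookfield at 27 (w=9) → B
  Elwood at 31 (w=50) → B
  Ashton at 36 (w=4) → B
A captures 353; B captures 352.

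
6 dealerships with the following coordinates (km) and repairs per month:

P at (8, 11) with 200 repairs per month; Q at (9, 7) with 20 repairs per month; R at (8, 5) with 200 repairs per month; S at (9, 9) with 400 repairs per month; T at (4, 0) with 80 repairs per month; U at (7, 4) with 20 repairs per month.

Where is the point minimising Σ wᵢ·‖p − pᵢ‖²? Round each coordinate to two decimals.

(8.09, 7.63)

The minimiser of Σwᵢ‖p−pᵢ‖² is the weighted centroid p* = (Σwᵢpᵢ)/(Σwᵢ).
Σwᵢ = 920.
Σwᵢxᵢ = 200·8 + 20·9 + 200·8 + 400·9 + 80·4 + 20·7 = 7440.
Σwᵢyᵢ = 200·11 + 20·7 + 200·5 + 400·9 + 80·0 + 20·4 = 7020.
x* = 7440/920 = 8.09, y* = 7020/920 = 7.63.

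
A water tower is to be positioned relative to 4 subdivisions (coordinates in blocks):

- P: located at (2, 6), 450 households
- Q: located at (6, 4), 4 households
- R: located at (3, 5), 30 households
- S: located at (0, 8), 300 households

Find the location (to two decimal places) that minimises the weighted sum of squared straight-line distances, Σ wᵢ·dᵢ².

The minimiser of Σwᵢ‖p−pᵢ‖² is the weighted centroid p* = (Σwᵢpᵢ)/(Σwᵢ).
Σwᵢ = 784.
Σwᵢxᵢ = 450·2 + 4·6 + 30·3 + 300·0 = 1014.
Σwᵢyᵢ = 450·6 + 4·4 + 30·5 + 300·8 = 5266.
x* = 1014/784 = 1.29, y* = 5266/784 = 6.72.

(1.29, 6.72)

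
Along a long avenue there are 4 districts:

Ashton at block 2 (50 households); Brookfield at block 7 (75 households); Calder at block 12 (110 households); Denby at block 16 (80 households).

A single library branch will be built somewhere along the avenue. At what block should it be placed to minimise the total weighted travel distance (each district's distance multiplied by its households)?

x = 12

For a sum of weighted absolute distances on a line, the optimum is the weighted median (not the mean). Total weight W = 315; half-weight = 157.5.
Sort by position and accumulate weight:
  block 2 (Ashton, w=50) → cum 50
  block 7 (Brookfield, w=75) → cum 125
  block 12 (Calder, w=110) → cum 235  ≥ 157.5 → median here
  block 16 (Denby, w=80) → cum 315
Optimal location: block 12.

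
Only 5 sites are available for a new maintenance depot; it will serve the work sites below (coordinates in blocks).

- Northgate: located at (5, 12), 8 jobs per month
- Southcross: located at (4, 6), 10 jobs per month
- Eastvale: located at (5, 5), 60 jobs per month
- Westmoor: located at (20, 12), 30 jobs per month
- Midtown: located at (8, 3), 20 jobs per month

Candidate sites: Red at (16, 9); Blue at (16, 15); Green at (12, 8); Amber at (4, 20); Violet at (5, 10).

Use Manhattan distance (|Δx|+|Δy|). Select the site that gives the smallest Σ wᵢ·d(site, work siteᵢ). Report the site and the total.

Violet, total 1076 blocks

Total weighted distance at each candidate:
  Red (16, 9): total = 1652
  Blue (16, 15): total = 2192
  Green (12, 8): total = 1328
  Amber (4, 20): total = 2312
  Violet (5, 10): total = 1076
Minimum is at Violet with total 1076 blocks.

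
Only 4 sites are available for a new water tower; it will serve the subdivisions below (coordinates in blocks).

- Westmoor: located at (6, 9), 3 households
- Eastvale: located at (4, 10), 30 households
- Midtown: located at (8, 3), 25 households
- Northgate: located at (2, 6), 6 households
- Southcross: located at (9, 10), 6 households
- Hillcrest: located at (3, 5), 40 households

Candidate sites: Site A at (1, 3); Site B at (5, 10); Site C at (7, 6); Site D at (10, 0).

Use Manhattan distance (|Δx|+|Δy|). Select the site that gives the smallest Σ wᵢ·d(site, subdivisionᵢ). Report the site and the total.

Site C, total 588 blocks

Total weighted distance at each candidate:
  Site A (1, 3): total = 782
  Site B (5, 10): total = 632
  Site C (7, 6): total = 588
  Site D (10, 0): total = 1274
Minimum is at Site C with total 588 blocks.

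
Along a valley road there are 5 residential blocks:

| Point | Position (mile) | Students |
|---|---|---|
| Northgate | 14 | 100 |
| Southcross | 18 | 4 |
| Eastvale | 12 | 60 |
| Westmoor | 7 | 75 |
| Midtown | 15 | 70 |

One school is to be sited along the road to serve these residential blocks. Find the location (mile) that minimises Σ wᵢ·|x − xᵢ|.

For a sum of weighted absolute distances on a line, the optimum is the weighted median (not the mean). Total weight W = 309; half-weight = 154.5.
Sort by position and accumulate weight:
  mile 7 (Westmoor, w=75) → cum 75
  mile 12 (Eastvale, w=60) → cum 135
  mile 14 (Northgate, w=100) → cum 235  ≥ 154.5 → median here
  mile 15 (Midtown, w=70) → cum 305
  mile 18 (Southcross, w=4) → cum 309
Optimal location: mile 14.

x = 14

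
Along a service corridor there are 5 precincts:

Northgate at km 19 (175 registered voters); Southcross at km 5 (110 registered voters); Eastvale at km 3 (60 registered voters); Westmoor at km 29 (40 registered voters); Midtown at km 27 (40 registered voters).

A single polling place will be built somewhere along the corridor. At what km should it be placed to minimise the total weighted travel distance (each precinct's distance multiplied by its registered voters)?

For a sum of weighted absolute distances on a line, the optimum is the weighted median (not the mean). Total weight W = 425; half-weight = 212.5.
Sort by position and accumulate weight:
  km 3 (Eastvale, w=60) → cum 60
  km 5 (Southcross, w=110) → cum 170
  km 19 (Northgate, w=175) → cum 345  ≥ 212.5 → median here
  km 27 (Midtown, w=40) → cum 385
  km 29 (Westmoor, w=40) → cum 425
Optimal location: km 19.

x = 19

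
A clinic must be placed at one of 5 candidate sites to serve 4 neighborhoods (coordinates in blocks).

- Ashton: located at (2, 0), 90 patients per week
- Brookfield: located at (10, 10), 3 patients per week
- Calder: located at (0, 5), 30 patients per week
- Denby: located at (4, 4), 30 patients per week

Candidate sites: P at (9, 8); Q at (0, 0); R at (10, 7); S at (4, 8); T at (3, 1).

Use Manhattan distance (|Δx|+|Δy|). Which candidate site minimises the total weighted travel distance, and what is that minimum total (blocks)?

Total weighted distance at each candidate:
  P (9, 8): total = 1989
  Q (0, 0): total = 630
  R (10, 7): total = 1989
  S (4, 8): total = 1254
  T (3, 1): total = 558
Minimum is at T with total 558 blocks.

T, total 558 blocks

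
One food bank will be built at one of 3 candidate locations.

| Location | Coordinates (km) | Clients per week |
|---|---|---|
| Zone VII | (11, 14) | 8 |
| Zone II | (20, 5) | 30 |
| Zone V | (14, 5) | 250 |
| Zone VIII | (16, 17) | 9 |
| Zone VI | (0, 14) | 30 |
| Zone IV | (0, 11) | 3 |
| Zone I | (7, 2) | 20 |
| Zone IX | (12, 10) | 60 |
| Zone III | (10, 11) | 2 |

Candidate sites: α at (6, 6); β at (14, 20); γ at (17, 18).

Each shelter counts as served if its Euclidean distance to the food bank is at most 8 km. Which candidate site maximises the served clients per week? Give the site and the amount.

Coverage radius r = 8 km; a point is covered iff (Δx)²+(Δy)² ≤ 8² = 64.
  α (6, 6): covers {Zone IV, Zone I, Zone IX, Zone III} → 85
  β (14, 20): covers {Zone VII, Zone VIII} → 17
  γ (17, 18): covers {Zone VII, Zone VIII} → 17
Maximum coverage at α: 85 clients per week.

α, covering 85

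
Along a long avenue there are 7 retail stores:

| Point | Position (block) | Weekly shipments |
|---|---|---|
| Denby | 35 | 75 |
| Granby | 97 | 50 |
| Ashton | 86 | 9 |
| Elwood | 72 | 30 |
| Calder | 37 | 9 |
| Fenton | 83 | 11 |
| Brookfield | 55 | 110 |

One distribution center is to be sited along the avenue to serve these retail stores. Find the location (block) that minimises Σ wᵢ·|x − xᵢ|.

For a sum of weighted absolute distances on a line, the optimum is the weighted median (not the mean). Total weight W = 294; half-weight = 147.
Sort by position and accumulate weight:
  block 35 (Denby, w=75) → cum 75
  block 37 (Calder, w=9) → cum 84
  block 55 (Brookfield, w=110) → cum 194  ≥ 147 → median here
  block 72 (Elwood, w=30) → cum 224
  block 83 (Fenton, w=11) → cum 235
  block 86 (Ashton, w=9) → cum 244
  block 97 (Granby, w=50) → cum 294
Optimal location: block 55.

x = 55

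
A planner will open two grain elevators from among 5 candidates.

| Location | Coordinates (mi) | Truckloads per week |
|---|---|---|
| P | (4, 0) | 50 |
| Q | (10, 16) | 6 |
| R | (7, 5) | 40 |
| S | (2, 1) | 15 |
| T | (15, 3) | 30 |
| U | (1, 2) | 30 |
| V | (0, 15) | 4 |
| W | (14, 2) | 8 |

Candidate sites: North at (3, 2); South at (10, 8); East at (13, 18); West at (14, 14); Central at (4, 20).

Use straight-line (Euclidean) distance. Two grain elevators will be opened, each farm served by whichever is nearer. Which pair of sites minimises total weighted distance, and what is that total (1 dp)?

{North, South}, total 729.4

Evaluate every pair (each demand assigned to the nearer of the two):
  {North, South}: total = 729.4
  {North, West}: total = 892.6
  {North, Central}: total = 911.1
  {North, East}: total = 917.3
  {South, Central}: total = 1492.4
  {South, East}: total = 1493.9
  {South, West}: total = 1499.1
  {West, Central}: total = 2592.2
  {East, West}: total = 2614.8
  {East, Central}: total = 3036.2
Best pair: {North, South} with total 729.4.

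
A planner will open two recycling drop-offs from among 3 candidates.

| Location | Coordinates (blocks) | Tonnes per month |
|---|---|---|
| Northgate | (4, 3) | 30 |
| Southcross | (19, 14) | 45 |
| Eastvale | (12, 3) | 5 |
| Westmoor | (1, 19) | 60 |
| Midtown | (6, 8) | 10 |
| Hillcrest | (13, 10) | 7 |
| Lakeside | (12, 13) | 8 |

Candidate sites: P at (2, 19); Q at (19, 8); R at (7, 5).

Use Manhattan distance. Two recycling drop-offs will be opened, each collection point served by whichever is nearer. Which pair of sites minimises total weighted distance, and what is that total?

{P, Q}, total 1212

Evaluate every pair (each demand assigned to the nearer of the two):
  {P, Q}: total = 1212
  {P, R}: total = 1411
  {Q, R}: total = 1847
Best pair: {P, Q} with total 1212.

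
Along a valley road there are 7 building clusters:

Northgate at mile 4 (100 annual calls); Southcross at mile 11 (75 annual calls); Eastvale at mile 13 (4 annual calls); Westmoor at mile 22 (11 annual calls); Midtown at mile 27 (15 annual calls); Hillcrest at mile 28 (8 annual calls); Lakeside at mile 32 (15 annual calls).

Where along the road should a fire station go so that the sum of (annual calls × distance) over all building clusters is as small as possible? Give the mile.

For a sum of weighted absolute distances on a line, the optimum is the weighted median (not the mean). Total weight W = 228; half-weight = 114.
Sort by position and accumulate weight:
  mile 4 (Northgate, w=100) → cum 100
  mile 11 (Southcross, w=75) → cum 175  ≥ 114 → median here
  mile 13 (Eastvale, w=4) → cum 179
  mile 22 (Westmoor, w=11) → cum 190
  mile 27 (Midtown, w=15) → cum 205
  mile 28 (Hillcrest, w=8) → cum 213
  mile 32 (Lakeside, w=15) → cum 228
Optimal location: mile 11.

x = 11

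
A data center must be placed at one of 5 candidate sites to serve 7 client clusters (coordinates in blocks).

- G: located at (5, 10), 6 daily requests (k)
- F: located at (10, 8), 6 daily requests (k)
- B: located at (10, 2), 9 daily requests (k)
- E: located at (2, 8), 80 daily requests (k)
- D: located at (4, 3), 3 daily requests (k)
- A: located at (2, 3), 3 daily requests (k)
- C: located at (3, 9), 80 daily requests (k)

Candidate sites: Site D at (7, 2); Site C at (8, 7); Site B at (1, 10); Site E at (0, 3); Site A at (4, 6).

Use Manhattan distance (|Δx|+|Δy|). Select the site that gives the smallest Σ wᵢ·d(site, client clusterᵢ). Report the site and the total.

Total weighted distance at each candidate:
  Site D (7, 2): total = 1931
  Site C (8, 7): total = 1291
  Site B (1, 10): total = 777
  Site E (0, 3): total = 1559
  Site A (4, 6): total = 832
Minimum is at Site B with total 777 blocks.

Site B, total 777 blocks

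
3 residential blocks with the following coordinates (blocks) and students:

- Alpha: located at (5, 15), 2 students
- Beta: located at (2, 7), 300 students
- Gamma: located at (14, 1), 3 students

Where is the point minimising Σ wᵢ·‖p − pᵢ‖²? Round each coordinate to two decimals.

(2.14, 6.99)

The minimiser of Σwᵢ‖p−pᵢ‖² is the weighted centroid p* = (Σwᵢpᵢ)/(Σwᵢ).
Σwᵢ = 305.
Σwᵢxᵢ = 2·5 + 300·2 + 3·14 = 652.
Σwᵢyᵢ = 2·15 + 300·7 + 3·1 = 2133.
x* = 652/305 = 2.14, y* = 2133/305 = 6.99.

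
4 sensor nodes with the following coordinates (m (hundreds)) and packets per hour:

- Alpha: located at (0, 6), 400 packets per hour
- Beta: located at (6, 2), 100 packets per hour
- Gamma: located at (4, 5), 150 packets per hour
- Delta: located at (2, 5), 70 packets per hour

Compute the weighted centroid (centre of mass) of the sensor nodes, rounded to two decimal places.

The minimiser of Σwᵢ‖p−pᵢ‖² is the weighted centroid p* = (Σwᵢpᵢ)/(Σwᵢ).
Σwᵢ = 720.
Σwᵢxᵢ = 400·0 + 100·6 + 150·4 + 70·2 = 1340.
Σwᵢyᵢ = 400·6 + 100·2 + 150·5 + 70·5 = 3700.
x* = 1340/720 = 1.86, y* = 3700/720 = 5.14.

(1.86, 5.14)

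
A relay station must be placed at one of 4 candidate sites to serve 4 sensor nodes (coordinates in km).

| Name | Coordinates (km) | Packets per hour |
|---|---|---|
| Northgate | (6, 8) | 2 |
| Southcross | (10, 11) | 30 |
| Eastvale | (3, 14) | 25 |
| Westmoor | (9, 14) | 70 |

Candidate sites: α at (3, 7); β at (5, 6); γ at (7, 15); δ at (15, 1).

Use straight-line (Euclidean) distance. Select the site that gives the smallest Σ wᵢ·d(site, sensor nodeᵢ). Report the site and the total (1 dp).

γ, total 423.7 km

Total weighted distance at each candidate:
  α (3, 7): total = 1068.6
  β (5, 6): total = 1048.9
  γ (7, 15): total = 423.7
  δ (15, 1): total = 1802.8
Minimum is at γ with total 423.7 km.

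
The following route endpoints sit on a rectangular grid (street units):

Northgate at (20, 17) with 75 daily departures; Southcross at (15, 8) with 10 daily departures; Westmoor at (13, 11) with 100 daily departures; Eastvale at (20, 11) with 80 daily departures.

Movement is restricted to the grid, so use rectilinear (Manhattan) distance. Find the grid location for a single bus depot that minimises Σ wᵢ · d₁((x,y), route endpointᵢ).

(20, 11)

Manhattan distance separates: Σwᵢ(|x−xᵢ|+|y−yᵢ|) = Σwᵢ|x−xᵢ| + Σwᵢ|y−yᵢ|, so x and y are optimised independently as 1-D weighted medians.
Total weight W = 265; half = 132.5.
x-coordinate, sorted with cumulative weight:
  x=13 (Westmoor, w=100) cum 100
  x=15 (Southcross, w=10) cum 110
  x=20 (Northgate, w=75) cum 185  ← median
  x=20 (Eastvale, w=80) cum 265
⇒ x* = 20
y-coordinate, sorted with cumulative weight:
  y=8 (Southcross, w=10) cum 10
  y=11 (Westmoor, w=100) cum 110
  y=11 (Eastvale, w=80) cum 190  ← median
  y=17 (Northgate, w=75) cum 265
⇒ y* = 11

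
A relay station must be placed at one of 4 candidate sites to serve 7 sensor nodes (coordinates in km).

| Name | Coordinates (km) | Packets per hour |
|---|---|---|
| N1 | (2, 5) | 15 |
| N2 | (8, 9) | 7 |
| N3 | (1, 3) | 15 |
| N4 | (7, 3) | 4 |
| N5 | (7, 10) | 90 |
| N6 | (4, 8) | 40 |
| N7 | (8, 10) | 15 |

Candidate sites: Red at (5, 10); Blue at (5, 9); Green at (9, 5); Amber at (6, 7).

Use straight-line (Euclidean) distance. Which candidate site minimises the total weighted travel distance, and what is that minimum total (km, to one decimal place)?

Total weighted distance at each candidate:
  Red (5, 10): total = 574.1
  Blue (5, 9): total = 534.7
  Green (9, 5): total = 1063.3
  Amber (6, 7): total = 627.6
Minimum is at Blue with total 534.7 km.

Blue, total 534.7 km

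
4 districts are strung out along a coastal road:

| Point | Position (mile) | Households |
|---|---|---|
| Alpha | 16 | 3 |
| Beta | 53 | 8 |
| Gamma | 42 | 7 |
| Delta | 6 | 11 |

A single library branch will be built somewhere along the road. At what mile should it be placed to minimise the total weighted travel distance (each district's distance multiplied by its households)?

For a sum of weighted absolute distances on a line, the optimum is the weighted median (not the mean). Total weight W = 29; half-weight = 14.5.
Sort by position and accumulate weight:
  mile 6 (Delta, w=11) → cum 11
  mile 16 (Alpha, w=3) → cum 14
  mile 42 (Gamma, w=7) → cum 21  ≥ 14.5 → median here
  mile 53 (Beta, w=8) → cum 29
Optimal location: mile 42.

x = 42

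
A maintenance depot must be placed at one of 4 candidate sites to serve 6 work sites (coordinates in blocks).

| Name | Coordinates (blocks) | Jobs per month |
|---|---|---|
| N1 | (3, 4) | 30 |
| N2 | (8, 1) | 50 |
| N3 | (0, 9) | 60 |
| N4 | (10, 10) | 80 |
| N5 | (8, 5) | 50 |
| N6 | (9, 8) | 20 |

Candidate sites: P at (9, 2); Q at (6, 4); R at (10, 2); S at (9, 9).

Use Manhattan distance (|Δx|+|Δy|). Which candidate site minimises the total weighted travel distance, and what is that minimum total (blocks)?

S, total 1750 blocks

Total weighted distance at each candidate:
  P (9, 2): total = 2340
  Q (6, 4): total = 2090
  R (10, 2): total = 2470
  S (9, 9): total = 1750
Minimum is at S with total 1750 blocks.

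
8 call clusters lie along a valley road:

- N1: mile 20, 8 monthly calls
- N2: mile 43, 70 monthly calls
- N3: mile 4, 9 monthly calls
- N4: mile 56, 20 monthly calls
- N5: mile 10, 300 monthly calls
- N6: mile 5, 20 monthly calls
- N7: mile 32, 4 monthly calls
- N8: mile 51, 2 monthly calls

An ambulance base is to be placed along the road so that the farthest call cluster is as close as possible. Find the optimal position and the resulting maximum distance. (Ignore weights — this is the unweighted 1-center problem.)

The 1-center on a line is the midpoint of the two extreme points: leftmost at 4, rightmost at 56.
Optimal location = (4 + 56)/2 = 30; maximum distance = (56 − 4)/2 = 26.

location 30, max distance 26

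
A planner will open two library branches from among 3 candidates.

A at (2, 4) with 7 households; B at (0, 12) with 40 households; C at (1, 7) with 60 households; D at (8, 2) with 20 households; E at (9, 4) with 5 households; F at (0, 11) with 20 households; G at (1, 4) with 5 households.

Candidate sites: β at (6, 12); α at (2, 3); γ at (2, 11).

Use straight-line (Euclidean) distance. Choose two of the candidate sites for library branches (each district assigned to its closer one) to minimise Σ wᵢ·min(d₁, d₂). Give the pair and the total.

{α, γ}, total 547.9

Evaluate every pair (each demand assigned to the nearer of the two):
  {α, γ}: total = 547.9
  {β, γ}: total = 707.9
  {β, α}: total = 780.1
Best pair: {α, γ} with total 547.9.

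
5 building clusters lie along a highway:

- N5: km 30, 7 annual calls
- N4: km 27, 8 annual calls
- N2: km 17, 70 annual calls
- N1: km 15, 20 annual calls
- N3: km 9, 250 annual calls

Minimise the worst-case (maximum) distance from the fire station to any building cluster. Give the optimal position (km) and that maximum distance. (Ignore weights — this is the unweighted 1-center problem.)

location 19.5, max distance 10.5

The 1-center on a line is the midpoint of the two extreme points: leftmost at 9, rightmost at 30.
Optimal location = (9 + 30)/2 = 19.5; maximum distance = (30 − 9)/2 = 10.5.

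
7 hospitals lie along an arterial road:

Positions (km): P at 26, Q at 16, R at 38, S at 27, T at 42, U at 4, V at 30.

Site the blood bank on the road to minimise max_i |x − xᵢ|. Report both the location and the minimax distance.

location 23, max distance 19

The 1-center on a line is the midpoint of the two extreme points: leftmost at 4, rightmost at 42.
Optimal location = (4 + 42)/2 = 23; maximum distance = (42 − 4)/2 = 19.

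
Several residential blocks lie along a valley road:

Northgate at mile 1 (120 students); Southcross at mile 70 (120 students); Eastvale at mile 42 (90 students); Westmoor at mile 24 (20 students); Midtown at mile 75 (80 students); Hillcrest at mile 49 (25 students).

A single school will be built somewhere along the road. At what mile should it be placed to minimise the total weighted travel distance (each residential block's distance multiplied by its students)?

x = 42

For a sum of weighted absolute distances on a line, the optimum is the weighted median (not the mean). Total weight W = 455; half-weight = 227.5.
Sort by position and accumulate weight:
  mile 1 (Northgate, w=120) → cum 120
  mile 24 (Westmoor, w=20) → cum 140
  mile 42 (Eastvale, w=90) → cum 230  ≥ 227.5 → median here
  mile 49 (Hillcrest, w=25) → cum 255
  mile 70 (Southcross, w=120) → cum 375
  mile 75 (Midtown, w=80) → cum 455
Optimal location: mile 42.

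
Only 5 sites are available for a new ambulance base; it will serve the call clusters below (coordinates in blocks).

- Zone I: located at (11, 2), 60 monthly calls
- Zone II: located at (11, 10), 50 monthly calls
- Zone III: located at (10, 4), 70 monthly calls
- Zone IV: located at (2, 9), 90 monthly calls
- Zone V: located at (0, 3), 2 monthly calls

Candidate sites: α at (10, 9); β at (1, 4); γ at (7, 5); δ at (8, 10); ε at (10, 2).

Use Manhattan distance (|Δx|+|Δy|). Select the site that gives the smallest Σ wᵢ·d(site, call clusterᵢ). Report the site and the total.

Total weighted distance at each candidate:
  α (10, 9): total = 1682
  β (1, 4): total = 2694
  γ (7, 5): total = 1978
  δ (8, 10): total = 2030
  ε (10, 2): total = 2022
Minimum is at α with total 1682 blocks.

α, total 1682 blocks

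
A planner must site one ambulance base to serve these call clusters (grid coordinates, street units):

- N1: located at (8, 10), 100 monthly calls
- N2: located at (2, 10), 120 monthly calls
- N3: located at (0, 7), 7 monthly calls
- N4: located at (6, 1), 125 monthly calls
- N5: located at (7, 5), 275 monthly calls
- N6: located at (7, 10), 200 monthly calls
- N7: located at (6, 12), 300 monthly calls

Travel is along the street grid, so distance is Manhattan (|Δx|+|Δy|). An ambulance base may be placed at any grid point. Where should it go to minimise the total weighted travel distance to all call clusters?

Manhattan distance separates: Σwᵢ(|x−xᵢ|+|y−yᵢ|) = Σwᵢ|x−xᵢ| + Σwᵢ|y−yᵢ|, so x and y are optimised independently as 1-D weighted medians.
Total weight W = 1127; half = 563.5.
x-coordinate, sorted with cumulative weight:
  x=0 (N3, w=7) cum 7
  x=2 (N2, w=120) cum 127
  x=6 (N4, w=125) cum 252
  x=6 (N7, w=300) cum 552
  x=7 (N5, w=275) cum 827  ← median
  x=7 (N6, w=200) cum 1027
  x=8 (N1, w=100) cum 1127
⇒ x* = 7
y-coordinate, sorted with cumulative weight:
  y=1 (N4, w=125) cum 125
  y=5 (N5, w=275) cum 400
  y=7 (N3, w=7) cum 407
  y=10 (N1, w=100) cum 507
  y=10 (N2, w=120) cum 627  ← median
  y=10 (N6, w=200) cum 827
  y=12 (N7, w=300) cum 1127
⇒ y* = 10

(7, 10)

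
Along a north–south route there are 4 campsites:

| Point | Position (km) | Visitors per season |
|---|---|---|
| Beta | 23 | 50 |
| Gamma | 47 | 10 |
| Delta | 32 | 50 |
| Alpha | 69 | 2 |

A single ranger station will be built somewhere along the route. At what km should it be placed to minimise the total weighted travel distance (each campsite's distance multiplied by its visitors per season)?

For a sum of weighted absolute distances on a line, the optimum is the weighted median (not the mean). Total weight W = 112; half-weight = 56.
Sort by position and accumulate weight:
  km 23 (Beta, w=50) → cum 50
  km 32 (Delta, w=50) → cum 100  ≥ 56 → median here
  km 47 (Gamma, w=10) → cum 110
  km 69 (Alpha, w=2) → cum 112
Optimal location: km 32.

x = 32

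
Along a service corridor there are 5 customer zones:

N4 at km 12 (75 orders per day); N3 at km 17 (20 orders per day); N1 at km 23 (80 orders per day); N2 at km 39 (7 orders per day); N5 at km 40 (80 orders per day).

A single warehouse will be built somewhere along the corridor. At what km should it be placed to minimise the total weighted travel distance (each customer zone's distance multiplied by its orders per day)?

x = 23

For a sum of weighted absolute distances on a line, the optimum is the weighted median (not the mean). Total weight W = 262; half-weight = 131.
Sort by position and accumulate weight:
  km 12 (N4, w=75) → cum 75
  km 17 (N3, w=20) → cum 95
  km 23 (N1, w=80) → cum 175  ≥ 131 → median here
  km 39 (N2, w=7) → cum 182
  km 40 (N5, w=80) → cum 262
Optimal location: km 23.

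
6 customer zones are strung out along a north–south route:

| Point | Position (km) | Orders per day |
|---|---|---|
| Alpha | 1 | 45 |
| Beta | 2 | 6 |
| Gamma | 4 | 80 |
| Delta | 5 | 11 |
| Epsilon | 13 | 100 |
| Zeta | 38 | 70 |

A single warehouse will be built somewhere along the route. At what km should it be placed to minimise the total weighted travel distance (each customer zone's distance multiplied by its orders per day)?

For a sum of weighted absolute distances on a line, the optimum is the weighted median (not the mean). Total weight W = 312; half-weight = 156.
Sort by position and accumulate weight:
  km 1 (Alpha, w=45) → cum 45
  km 2 (Beta, w=6) → cum 51
  km 4 (Gamma, w=80) → cum 131
  km 5 (Delta, w=11) → cum 142
  km 13 (Epsilon, w=100) → cum 242  ≥ 156 → median here
  km 38 (Zeta, w=70) → cum 312
Optimal location: km 13.

x = 13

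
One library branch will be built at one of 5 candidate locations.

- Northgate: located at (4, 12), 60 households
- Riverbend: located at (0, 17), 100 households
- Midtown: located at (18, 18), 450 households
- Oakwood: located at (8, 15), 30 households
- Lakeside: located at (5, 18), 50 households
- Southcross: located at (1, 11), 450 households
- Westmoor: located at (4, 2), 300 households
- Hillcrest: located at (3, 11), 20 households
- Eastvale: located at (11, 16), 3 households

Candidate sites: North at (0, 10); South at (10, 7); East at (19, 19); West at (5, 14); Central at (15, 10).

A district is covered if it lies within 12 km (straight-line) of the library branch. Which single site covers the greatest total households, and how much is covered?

Coverage radius r = 12 km; a point is covered iff (Δx)²+(Δy)² ≤ 12² = 144.
  North (0, 10): covers {Northgate, Riverbend, Oakwood, Lakeside, Southcross, Westmoor, Hillcrest} → 1010
  South (10, 7): covers {Northgate, Oakwood, Southcross, Westmoor, Hillcrest, Eastvale} → 863
  East (19, 19): covers {Midtown, Oakwood, Eastvale} → 483
  West (5, 14): covers {Northgate, Riverbend, Oakwood, Lakeside, Southcross, Hillcrest, Eastvale} → 713
  Central (15, 10): covers {Northgate, Midtown, Oakwood, Eastvale} → 543
Maximum coverage at North: 1010 households.

North, covering 1010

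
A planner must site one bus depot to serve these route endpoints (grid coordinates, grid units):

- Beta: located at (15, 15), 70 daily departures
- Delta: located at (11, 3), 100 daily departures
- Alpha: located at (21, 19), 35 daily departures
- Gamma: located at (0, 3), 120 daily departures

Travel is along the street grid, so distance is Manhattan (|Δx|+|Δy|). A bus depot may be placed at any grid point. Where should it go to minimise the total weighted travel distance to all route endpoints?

(11, 3)

Manhattan distance separates: Σwᵢ(|x−xᵢ|+|y−yᵢ|) = Σwᵢ|x−xᵢ| + Σwᵢ|y−yᵢ|, so x and y are optimised independently as 1-D weighted medians.
Total weight W = 325; half = 162.5.
x-coordinate, sorted with cumulative weight:
  x=0 (Gamma, w=120) cum 120
  x=11 (Delta, w=100) cum 220  ← median
  x=15 (Beta, w=70) cum 290
  x=21 (Alpha, w=35) cum 325
⇒ x* = 11
y-coordinate, sorted with cumulative weight:
  y=3 (Delta, w=100) cum 100
  y=3 (Gamma, w=120) cum 220  ← median
  y=15 (Beta, w=70) cum 290
  y=19 (Alpha, w=35) cum 325
⇒ y* = 3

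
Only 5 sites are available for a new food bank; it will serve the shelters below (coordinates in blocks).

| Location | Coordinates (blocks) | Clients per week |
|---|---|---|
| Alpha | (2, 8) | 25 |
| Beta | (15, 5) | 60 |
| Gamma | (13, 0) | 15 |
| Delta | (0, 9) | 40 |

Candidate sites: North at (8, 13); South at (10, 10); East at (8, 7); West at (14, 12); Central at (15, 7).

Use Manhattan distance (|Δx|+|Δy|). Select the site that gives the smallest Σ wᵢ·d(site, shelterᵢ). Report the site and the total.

Central, total 1285 blocks

Total weighted distance at each candidate:
  North (8, 13): total = 1925
  South (10, 10): total = 1485
  East (8, 7): total = 1295
  West (14, 12): total = 1755
  Central (15, 7): total = 1285
Minimum is at Central with total 1285 blocks.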